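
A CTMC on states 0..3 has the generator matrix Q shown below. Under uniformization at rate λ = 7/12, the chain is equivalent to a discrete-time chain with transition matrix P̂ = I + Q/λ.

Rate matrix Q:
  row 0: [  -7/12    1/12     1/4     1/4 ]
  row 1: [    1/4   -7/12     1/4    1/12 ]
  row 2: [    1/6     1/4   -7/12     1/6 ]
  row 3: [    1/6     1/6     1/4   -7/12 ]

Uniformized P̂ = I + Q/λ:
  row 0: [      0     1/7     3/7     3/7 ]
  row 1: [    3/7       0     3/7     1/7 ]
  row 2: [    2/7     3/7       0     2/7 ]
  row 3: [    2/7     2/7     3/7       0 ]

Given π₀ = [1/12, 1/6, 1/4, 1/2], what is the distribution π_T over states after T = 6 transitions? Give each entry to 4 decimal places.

π = [0.2476, 0.2282, 0.2997, 0.2245]

t=0: π = [0.0833, 0.1667, 0.2500, 0.5000]
t=1: π = [0.2857, 0.2619, 0.3214, 0.1310]
t=2: π = [0.2415, 0.2160, 0.2908, 0.2517]
t=3: π = [0.2476, 0.2310, 0.3039, 0.2174]
t=4: π = [0.2480, 0.2278, 0.2983, 0.2259]
t=5: π = [0.2474, 0.2278, 0.3007, 0.2240]
t=6: π = [0.2476, 0.2282, 0.2997, 0.2245]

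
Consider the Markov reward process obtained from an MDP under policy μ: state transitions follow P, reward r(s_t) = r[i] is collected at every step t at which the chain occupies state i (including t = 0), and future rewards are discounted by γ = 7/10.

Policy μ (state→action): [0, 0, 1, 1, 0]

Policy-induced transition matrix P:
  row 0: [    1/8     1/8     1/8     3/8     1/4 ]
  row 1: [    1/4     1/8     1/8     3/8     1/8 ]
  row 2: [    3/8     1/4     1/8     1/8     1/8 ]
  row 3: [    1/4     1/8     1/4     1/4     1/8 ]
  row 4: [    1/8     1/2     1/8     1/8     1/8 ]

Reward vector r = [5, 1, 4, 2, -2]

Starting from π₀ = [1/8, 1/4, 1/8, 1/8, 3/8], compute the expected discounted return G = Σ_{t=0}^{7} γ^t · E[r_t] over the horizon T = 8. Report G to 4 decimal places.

G = 5.4445

t=0: π = [0.1250, 0.2500, 0.1250, 0.1250, 0.3750], E[r] = 0.8750, γ^t·E[r] = 0.875000, running G = 0.875000
t=1: π = [0.2031, 0.2813, 0.1406, 0.2344, 0.1406], E[r] = 2.0469, γ^t·E[r] = 1.432813, running G = 2.307813
t=2: π = [0.2246, 0.1953, 0.1543, 0.2754, 0.1504], E[r] = 2.1855, γ^t·E[r] = 1.070918, running G = 3.378730
t=3: π = [0.2224, 0.2007, 0.1594, 0.2644, 0.1531], E[r] = 2.1731, γ^t·E[r] = 0.745372, running G = 4.124102
t=4: π = [0.2230, 0.2023, 0.1581, 0.2638, 0.1528], E[r] = 2.1715, γ^t·E[r] = 0.521387, running G = 4.645489
t=5: π = [0.2228, 0.2021, 0.1580, 0.2643, 0.1529], E[r] = 2.1707, γ^t·E[r] = 0.364838, running G = 5.010327
t=6: π = [0.2228, 0.2021, 0.1580, 0.2642, 0.1528], E[r] = 2.1710, γ^t·E[r] = 0.255414, running G = 5.265741
t=7: π = [0.2228, 0.2021, 0.1580, 0.2642, 0.1528], E[r] = 2.1710, γ^t·E[r] = 0.178791, running G = 5.444531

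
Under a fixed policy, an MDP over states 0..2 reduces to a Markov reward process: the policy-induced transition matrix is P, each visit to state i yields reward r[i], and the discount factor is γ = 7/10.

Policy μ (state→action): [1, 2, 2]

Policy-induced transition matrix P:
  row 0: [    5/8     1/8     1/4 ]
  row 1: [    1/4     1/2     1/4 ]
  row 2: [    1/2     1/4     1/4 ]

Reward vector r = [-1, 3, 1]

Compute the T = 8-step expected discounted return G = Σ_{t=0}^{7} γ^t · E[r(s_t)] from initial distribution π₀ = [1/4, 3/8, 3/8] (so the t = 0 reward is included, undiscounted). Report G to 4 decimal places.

t=0: π = [0.2500, 0.3750, 0.3750], E[r] = 1.2500, γ^t·E[r] = 1.250000, running G = 1.250000
t=1: π = [0.4375, 0.3125, 0.2500], E[r] = 0.7500, γ^t·E[r] = 0.525000, running G = 1.775000
t=2: π = [0.4766, 0.2734, 0.2500], E[r] = 0.5938, γ^t·E[r] = 0.290938, running G = 2.065938
t=3: π = [0.4912, 0.2588, 0.2500], E[r] = 0.5352, γ^t·E[r] = 0.183559, running G = 2.249496
t=4: π = [0.4967, 0.2533, 0.2500], E[r] = 0.5132, γ^t·E[r] = 0.123215, running G = 2.372711
t=5: π = [0.4988, 0.2512, 0.2500], E[r] = 0.5049, γ^t·E[r] = 0.084866, running G = 2.457577
t=6: π = [0.4995, 0.2505, 0.2500], E[r] = 0.5019, γ^t·E[r] = 0.059043, running G = 2.516620
t=7: π = [0.4998, 0.2502, 0.2500], E[r] = 0.5007, γ^t·E[r] = 0.041234, running G = 2.557854

G = 2.5579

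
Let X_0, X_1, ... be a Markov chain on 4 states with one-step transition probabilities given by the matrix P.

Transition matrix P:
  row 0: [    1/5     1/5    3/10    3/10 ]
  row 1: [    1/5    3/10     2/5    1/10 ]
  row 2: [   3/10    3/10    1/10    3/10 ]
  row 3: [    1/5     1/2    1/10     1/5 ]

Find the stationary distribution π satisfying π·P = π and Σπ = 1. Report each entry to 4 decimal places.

Balance equations π_j = Σ_i π_i·P[i][j]:
  π_0 = 1/5·π_0 + 1/5·π_1 + 3/10·π_2 + 1/5·π_3
  π_1 = 1/5·π_0 + 3/10·π_1 + 3/10·π_2 + 1/2·π_3
  π_2 = 3/10·π_0 + 2/5·π_1 + 1/10·π_2 + 1/10·π_3
  normalize: π_0 + π_1 + π_2 + π_3 = 1
Solving the linear system gives exactly π = [93/415, 133/415, 20/83, 89/415].

π = [0.2241, 0.3205, 0.2410, 0.2145]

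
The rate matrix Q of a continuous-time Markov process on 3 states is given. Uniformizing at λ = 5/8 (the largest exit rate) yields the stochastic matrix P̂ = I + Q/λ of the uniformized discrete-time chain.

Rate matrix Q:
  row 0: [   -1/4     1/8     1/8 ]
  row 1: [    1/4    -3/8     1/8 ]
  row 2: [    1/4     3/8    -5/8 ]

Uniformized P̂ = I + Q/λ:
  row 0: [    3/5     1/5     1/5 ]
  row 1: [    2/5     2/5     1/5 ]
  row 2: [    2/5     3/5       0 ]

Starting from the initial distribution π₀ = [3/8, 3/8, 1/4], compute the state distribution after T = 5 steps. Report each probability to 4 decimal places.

π = [0.5000, 0.3334, 0.1666]

t=0: π = [0.3750, 0.3750, 0.2500]
t=1: π = [0.4750, 0.3750, 0.1500]
t=2: π = [0.4950, 0.3350, 0.1700]
t=3: π = [0.4990, 0.3350, 0.1660]
t=4: π = [0.4998, 0.3334, 0.1668]
t=5: π = [0.5000, 0.3334, 0.1666]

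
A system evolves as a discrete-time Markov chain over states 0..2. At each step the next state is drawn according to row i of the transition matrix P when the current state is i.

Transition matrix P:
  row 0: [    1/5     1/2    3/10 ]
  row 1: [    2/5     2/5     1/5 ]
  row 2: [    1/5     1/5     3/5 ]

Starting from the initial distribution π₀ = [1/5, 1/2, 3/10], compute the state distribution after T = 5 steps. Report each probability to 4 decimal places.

t=0: π = [0.2000, 0.5000, 0.3000]
t=1: π = [0.3000, 0.3600, 0.3400]
t=2: π = [0.2720, 0.3620, 0.3660]
t=3: π = [0.2724, 0.3540, 0.3736]
t=4: π = [0.2708, 0.3525, 0.3767]
t=5: π = [0.2705, 0.3517, 0.3778]

π = [0.2705, 0.3517, 0.3778]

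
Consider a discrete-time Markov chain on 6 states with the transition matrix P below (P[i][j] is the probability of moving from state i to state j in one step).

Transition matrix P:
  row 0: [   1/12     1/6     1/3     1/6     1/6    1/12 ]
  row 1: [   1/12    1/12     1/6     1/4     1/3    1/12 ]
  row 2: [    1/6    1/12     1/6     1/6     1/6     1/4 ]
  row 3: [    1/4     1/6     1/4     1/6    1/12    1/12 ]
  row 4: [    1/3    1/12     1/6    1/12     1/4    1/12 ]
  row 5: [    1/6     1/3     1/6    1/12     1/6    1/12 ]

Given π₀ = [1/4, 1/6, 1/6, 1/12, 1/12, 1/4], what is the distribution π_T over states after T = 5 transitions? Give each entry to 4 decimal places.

π = [0.1846, 0.1410, 0.2101, 0.1524, 0.1936, 0.1184]

t=0: π = [0.2500, 0.1667, 0.1667, 0.0833, 0.0833, 0.2500]
t=1: π = [0.1528, 0.1736, 0.2153, 0.1528, 0.1944, 0.1111]
t=2: π = [0.1846, 0.1366, 0.2049, 0.1557, 0.1991, 0.1192]
t=3: π = [0.1861, 0.1415, 0.2104, 0.1515, 0.1930, 0.1175]
t=4: π = [0.1842, 0.1408, 0.2103, 0.1526, 0.1937, 0.1184]
t=5: π = [0.1846, 0.1410, 0.2101, 0.1524, 0.1936, 0.1184]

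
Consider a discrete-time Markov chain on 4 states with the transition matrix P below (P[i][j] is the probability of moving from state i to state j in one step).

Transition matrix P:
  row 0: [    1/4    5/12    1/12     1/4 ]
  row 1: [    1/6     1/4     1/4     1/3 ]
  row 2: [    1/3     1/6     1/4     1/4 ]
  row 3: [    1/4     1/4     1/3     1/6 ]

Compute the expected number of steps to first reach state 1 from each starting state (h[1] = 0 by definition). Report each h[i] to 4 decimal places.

h = [2.9771, 0.0000, 3.8702, 3.6412]

First-step conditioning: h[1] = 0; for i ≠ 1, h[i] = 1 + Σ_k P[i][k]·h[k].
  h[0] = 1 + 1/4·h[0] + 1/12·h[2] + 1/4·h[3]
  h[2] = 1 + 1/3·h[0] + 1/4·h[2] + 1/4·h[3]
  h[3] = 1 + 1/4·h[0] + 1/3·h[2] + 1/6·h[3]
Solving the 3×3 linear system over states ≠ 1 gives exactly h = [390/131, 0, 507/131, 477/131] (h[1] = 0 is the target).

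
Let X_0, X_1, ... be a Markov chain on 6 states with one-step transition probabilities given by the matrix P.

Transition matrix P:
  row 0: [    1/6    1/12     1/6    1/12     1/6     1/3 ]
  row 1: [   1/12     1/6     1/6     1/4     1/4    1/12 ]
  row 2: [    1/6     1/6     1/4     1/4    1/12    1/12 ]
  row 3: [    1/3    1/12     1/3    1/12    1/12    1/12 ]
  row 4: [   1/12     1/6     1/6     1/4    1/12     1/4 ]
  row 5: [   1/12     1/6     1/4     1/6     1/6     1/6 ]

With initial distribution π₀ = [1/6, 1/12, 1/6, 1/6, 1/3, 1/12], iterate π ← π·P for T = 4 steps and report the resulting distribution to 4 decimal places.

π = [0.1609, 0.1383, 0.2291, 0.1799, 0.1330, 0.1588]

t=0: π = [0.1667, 0.0833, 0.1667, 0.1667, 0.3333, 0.0833]
t=1: π = [0.1528, 0.1389, 0.2153, 0.1875, 0.1181, 0.1875]
t=2: π = [0.1609, 0.1383, 0.2315, 0.1777, 0.1348, 0.1568]
t=3: π = [0.1604, 0.1385, 0.2286, 0.1805, 0.1329, 0.1591]
t=4: π = [0.1609, 0.1383, 0.2291, 0.1799, 0.1330, 0.1588]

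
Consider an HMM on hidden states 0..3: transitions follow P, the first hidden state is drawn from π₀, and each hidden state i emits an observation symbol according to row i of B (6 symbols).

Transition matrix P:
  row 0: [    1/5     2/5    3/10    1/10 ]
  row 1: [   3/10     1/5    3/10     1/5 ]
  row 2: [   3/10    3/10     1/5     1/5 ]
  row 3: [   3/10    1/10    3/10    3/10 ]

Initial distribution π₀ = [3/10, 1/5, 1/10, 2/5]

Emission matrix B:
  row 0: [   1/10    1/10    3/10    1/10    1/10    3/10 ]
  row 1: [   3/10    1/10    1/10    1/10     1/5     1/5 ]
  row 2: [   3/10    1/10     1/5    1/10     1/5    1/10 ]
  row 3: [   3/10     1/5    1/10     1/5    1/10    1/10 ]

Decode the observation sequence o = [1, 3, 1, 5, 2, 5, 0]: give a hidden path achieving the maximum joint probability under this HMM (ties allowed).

t=0: δ = [3.000e-02, 2.000e-02, 1.000e-02, 8.000e-02]  (obs o_0=1)
t=1: δ = [2.400e-03, 1.200e-03, 2.400e-03, 4.800e-03]  ψ = [3, 0, 3, 3]  (obs o_1=3)
t=2: δ = [1.440e-04, 9.600e-05, 1.440e-04, 2.880e-04]  ψ = [3, 0, 3, 3]  (obs o_2=1)
t=3: δ = [2.592e-05, 1.152e-05, 8.640e-06, 8.640e-06]  ψ = [3, 0, 3, 3]  (obs o_3=5)
t=4: δ = [1.555e-06, 1.037e-06, 1.555e-06, 2.592e-07]  ψ = [0, 0, 0, 0]  (obs o_4=2)
t=5: δ = [1.400e-07, 1.244e-07, 4.666e-08, 3.110e-08]  ψ = [2, 0, 0, 2]  (obs o_5=5)
t=6: δ = [3.732e-09, 1.680e-08, 1.260e-08, 7.465e-09]  ψ = [1, 0, 0, 1]  (obs o_6=0)
backtrack: best end state = 1; path = [3, 3, 3, 0, 2, 0, 1]

path = [3, 3, 3, 0, 2, 0, 1]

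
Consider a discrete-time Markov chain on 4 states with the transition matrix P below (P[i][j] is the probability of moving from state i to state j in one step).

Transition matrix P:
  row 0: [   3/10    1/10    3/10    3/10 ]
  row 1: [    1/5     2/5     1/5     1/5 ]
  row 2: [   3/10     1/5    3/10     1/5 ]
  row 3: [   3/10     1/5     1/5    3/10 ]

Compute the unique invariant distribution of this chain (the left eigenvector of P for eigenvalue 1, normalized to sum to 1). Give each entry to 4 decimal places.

Balance equations π_j = Σ_i π_i·P[i][j]:
  π_0 = 3/10·π_0 + 1/5·π_1 + 3/10·π_2 + 3/10·π_3
  π_1 = 1/10·π_0 + 2/5·π_1 + 1/5·π_2 + 1/5·π_3
  π_2 = 3/10·π_0 + 1/5·π_1 + 3/10·π_2 + 1/5·π_3
  normalize: π_0 + π_1 + π_2 + π_3 = 1
Solving the linear system gives exactly π = [22/79, 17/79, 20/79, 20/79].

π = [0.2785, 0.2152, 0.2532, 0.2532]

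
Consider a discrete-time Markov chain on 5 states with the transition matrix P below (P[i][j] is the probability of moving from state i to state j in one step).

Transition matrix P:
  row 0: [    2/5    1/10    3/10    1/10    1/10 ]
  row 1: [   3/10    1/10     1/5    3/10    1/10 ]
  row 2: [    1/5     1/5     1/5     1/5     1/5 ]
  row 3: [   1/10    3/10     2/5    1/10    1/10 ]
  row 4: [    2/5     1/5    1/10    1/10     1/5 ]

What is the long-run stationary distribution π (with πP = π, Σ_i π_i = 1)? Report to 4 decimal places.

π = [0.2861, 0.1702, 0.2465, 0.1587, 0.1385]

Balance equations π_j = Σ_i π_i·P[i][j]:
  π_0 = 2/5·π_0 + 3/10·π_1 + 1/5·π_2 + 1/10·π_3 + 2/5·π_4
  π_1 = 1/10·π_0 + 1/10·π_1 + 1/5·π_2 + 3/10·π_3 + 1/5·π_4
  π_2 = 3/10·π_0 + 1/5·π_1 + 1/5·π_2 + 2/5·π_3 + 1/10·π_4
  π_3 = 1/10·π_0 + 3/10·π_1 + 1/5·π_2 + 1/10·π_3 + 1/10·π_4
  normalize: π_0 + π_1 + π_2 + π_3 + π_4 = 1
Solving the linear system gives exactly π = [347/1213, 413/2426, 299/1213, 385/2426, 168/1213].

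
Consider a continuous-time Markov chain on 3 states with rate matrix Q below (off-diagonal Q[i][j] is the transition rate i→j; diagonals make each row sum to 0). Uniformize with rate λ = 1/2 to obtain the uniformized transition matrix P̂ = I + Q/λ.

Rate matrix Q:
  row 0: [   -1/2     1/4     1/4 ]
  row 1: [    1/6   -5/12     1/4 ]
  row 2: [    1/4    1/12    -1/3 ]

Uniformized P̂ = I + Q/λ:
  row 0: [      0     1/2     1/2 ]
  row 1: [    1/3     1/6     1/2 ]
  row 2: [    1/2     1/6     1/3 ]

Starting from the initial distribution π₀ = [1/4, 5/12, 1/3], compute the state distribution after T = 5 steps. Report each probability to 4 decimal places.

t=0: π = [0.2500, 0.4167, 0.3333]
t=1: π = [0.3056, 0.2500, 0.4444]
t=2: π = [0.3056, 0.2685, 0.4259]
t=3: π = [0.3025, 0.2685, 0.4290]
t=4: π = [0.3040, 0.2675, 0.4285]
t=5: π = [0.3034, 0.2680, 0.4286]

π = [0.3034, 0.2680, 0.4286]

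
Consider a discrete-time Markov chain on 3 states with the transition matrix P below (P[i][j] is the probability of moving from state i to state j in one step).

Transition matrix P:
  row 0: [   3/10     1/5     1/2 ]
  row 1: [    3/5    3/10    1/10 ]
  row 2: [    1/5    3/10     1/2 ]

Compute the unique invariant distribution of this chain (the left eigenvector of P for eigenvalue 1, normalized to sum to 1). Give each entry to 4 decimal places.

Balance equations π_j = Σ_i π_i·P[i][j]:
  π_0 = 3/10·π_0 + 3/5·π_1 + 1/5·π_2
  π_1 = 1/5·π_0 + 3/10·π_1 + 3/10·π_2
  normalize: π_0 + π_1 + π_2 = 1
Solving the linear system gives exactly π = [16/47, 25/94, 37/94].

π = [0.3404, 0.2660, 0.3936]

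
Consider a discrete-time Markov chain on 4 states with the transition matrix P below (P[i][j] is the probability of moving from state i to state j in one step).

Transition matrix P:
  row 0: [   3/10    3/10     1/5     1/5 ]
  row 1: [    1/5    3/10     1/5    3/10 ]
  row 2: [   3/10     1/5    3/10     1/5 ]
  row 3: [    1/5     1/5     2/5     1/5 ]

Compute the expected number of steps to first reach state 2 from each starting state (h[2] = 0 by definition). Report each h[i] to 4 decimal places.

First-step conditioning: h[2] = 0; for i ≠ 2, h[i] = 1 + Σ_k P[i][k]·h[k].
  h[0] = 1 + 3/10·h[0] + 3/10·h[1] + 1/5·h[3]
  h[1] = 1 + 1/5·h[0] + 3/10·h[1] + 3/10·h[3]
  h[3] = 1 + 1/5·h[0] + 1/5·h[1] + 1/5·h[3]
Solving the 3×3 linear system over states ≠ 2 gives exactly h = [505/124, 495/124, 0, 405/124] (h[2] = 0 is the target).

h = [4.0726, 3.9919, 0.0000, 3.2661]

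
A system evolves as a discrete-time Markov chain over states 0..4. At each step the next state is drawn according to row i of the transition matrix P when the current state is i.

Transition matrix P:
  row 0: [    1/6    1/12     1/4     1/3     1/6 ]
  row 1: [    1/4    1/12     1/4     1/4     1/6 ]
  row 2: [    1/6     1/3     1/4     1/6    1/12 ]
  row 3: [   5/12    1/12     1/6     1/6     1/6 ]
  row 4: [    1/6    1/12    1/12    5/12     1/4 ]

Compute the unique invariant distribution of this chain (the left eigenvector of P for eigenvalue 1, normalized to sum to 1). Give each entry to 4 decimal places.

Balance equations π_j = Σ_i π_i·P[i][j]:
  π_0 = 1/6·π_0 + 1/4·π_1 + 1/6·π_2 + 5/12·π_3 + 1/6·π_4
  π_1 = 1/12·π_0 + 1/12·π_1 + 1/3·π_2 + 1/12·π_3 + 1/12·π_4
  π_2 = 1/4·π_0 + 1/4·π_1 + 1/4·π_2 + 1/6·π_3 + 1/12·π_4
  π_3 = 1/3·π_0 + 1/4·π_1 + 1/6·π_2 + 1/6·π_3 + 5/12·π_4
  normalize: π_0 + π_1 + π_2 + π_3 + π_4 = 1
Solving the linear system gives exactly π = [1741/7177, 959/7177, 4331/21531, 5579/21531, 3521/21531].

π = [0.2426, 0.1336, 0.2012, 0.2591, 0.1635]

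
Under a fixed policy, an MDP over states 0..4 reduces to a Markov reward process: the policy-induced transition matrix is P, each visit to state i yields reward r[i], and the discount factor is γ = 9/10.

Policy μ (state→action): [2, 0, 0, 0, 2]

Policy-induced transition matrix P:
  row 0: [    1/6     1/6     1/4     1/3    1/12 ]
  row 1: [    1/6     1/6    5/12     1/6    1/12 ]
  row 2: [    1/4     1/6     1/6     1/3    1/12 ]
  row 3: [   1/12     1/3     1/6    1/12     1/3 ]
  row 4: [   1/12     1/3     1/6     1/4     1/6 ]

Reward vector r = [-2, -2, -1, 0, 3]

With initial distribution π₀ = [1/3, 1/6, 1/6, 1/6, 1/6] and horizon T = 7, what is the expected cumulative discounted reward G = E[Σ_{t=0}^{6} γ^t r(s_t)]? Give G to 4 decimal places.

t=0: π = [0.3333, 0.1667, 0.1667, 0.1667, 0.1667], E[r] = -0.6667, γ^t·E[r] = -0.666667, running G = -0.666667
t=1: π = [0.1528, 0.2222, 0.2361, 0.2500, 0.1389], E[r] = -0.5694, γ^t·E[r] = -0.512500, running G = -1.179167
t=2: π = [0.1539, 0.2315, 0.2350, 0.2222, 0.1574], E[r] = -0.5336, γ^t·E[r] = -0.432188, running G = -1.611354
t=3: π = [0.1546, 0.2299, 0.2374, 0.2261, 0.1520], E[r] = -0.5504, γ^t·E[r] = -0.401273, running G = -2.012628
t=4: π = [0.1549, 0.2297, 0.2370, 0.2258, 0.1525], E[r] = -0.5487, γ^t·E[r] = -0.360012, running G = -2.372640
t=5: π = [0.1549, 0.2297, 0.2370, 0.2259, 0.1525], E[r] = -0.5487, γ^t·E[r] = -0.324020, running G = -2.696660
t=6: π = [0.1549, 0.2297, 0.2370, 0.2259, 0.1525], E[r] = -0.5487, γ^t·E[r] = -0.291599, running G = -2.988260

G = -2.9883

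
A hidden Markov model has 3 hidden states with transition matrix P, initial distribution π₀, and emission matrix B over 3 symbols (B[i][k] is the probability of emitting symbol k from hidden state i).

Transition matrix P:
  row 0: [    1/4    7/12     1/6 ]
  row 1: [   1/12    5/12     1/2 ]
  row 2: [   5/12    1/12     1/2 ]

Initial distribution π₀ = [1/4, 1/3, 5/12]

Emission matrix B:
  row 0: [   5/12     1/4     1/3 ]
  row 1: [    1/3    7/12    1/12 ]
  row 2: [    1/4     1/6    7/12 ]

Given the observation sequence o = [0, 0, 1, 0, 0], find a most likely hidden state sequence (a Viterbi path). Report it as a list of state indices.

t=0: δ = [1.042e-01, 1.111e-01, 1.042e-01]  (obs o_0=0)
t=1: δ = [1.808e-02, 2.025e-02, 1.389e-02]  ψ = [2, 0, 1]  (obs o_1=0)
t=2: δ = [1.447e-03, 6.154e-03, 1.688e-03]  ψ = [2, 0, 1]  (obs o_2=1)
t=3: δ = [2.930e-04, 8.547e-04, 7.692e-04]  ψ = [2, 1, 1]  (obs o_3=0)
t=4: δ = [1.335e-04, 1.187e-04, 1.068e-04]  ψ = [2, 1, 1]  (obs o_4=0)
backtrack: best end state = 0; path = [2, 0, 1, 2, 0]

path = [2, 0, 1, 2, 0]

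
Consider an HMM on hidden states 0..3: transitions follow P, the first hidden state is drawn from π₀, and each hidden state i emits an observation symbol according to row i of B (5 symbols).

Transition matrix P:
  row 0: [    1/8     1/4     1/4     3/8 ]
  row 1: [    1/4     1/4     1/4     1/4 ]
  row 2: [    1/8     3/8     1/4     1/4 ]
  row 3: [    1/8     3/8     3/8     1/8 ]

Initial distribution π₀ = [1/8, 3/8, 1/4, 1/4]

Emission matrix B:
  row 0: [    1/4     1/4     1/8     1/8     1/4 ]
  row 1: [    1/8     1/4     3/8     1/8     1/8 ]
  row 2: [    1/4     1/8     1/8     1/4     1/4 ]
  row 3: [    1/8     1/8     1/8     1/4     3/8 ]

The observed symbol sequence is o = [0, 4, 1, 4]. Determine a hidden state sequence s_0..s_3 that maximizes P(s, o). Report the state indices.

path = [2, 3, 1, 3]

t=0: δ = [3.125e-02, 4.688e-02, 6.250e-02, 3.125e-02]  (obs o_0=0)
t=1: δ = [2.930e-03, 2.930e-03, 3.906e-03, 5.859e-03]  ψ = [1, 2, 2, 2]  (obs o_1=4)
t=2: δ = [1.831e-04, 5.493e-04, 2.747e-04, 1.373e-04]  ψ = [1, 3, 3, 0]  (obs o_2=1)
t=3: δ = [3.433e-05, 1.717e-05, 3.433e-05, 5.150e-05]  ψ = [1, 1, 1, 1]  (obs o_3=4)
backtrack: best end state = 3; path = [2, 3, 1, 3]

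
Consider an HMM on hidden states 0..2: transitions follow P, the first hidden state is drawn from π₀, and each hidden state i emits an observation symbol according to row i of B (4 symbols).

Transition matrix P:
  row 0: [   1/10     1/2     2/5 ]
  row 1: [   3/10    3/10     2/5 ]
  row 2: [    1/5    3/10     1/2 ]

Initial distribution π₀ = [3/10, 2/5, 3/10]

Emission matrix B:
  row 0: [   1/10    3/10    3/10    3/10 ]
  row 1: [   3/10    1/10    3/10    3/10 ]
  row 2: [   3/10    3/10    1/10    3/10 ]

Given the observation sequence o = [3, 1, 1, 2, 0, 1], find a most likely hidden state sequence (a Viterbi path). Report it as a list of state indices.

t=0: δ = [9.000e-02, 1.200e-01, 9.000e-02]  (obs o_0=3)
t=1: δ = [1.080e-02, 4.500e-03, 1.440e-02]  ψ = [1, 0, 1]  (obs o_1=1)
t=2: δ = [8.640e-04, 5.400e-04, 2.160e-03]  ψ = [2, 0, 2]  (obs o_2=1)
t=3: δ = [1.296e-04, 1.944e-04, 1.080e-04]  ψ = [2, 2, 2]  (obs o_3=2)
t=4: δ = [5.832e-06, 1.944e-05, 2.333e-05]  ψ = [1, 0, 1]  (obs o_4=0)
t=5: δ = [1.750e-06, 6.998e-07, 3.499e-06]  ψ = [1, 2, 2]  (obs o_5=1)
backtrack: best end state = 2; path = [1, 2, 2, 1, 2, 2]

path = [1, 2, 2, 1, 2, 2]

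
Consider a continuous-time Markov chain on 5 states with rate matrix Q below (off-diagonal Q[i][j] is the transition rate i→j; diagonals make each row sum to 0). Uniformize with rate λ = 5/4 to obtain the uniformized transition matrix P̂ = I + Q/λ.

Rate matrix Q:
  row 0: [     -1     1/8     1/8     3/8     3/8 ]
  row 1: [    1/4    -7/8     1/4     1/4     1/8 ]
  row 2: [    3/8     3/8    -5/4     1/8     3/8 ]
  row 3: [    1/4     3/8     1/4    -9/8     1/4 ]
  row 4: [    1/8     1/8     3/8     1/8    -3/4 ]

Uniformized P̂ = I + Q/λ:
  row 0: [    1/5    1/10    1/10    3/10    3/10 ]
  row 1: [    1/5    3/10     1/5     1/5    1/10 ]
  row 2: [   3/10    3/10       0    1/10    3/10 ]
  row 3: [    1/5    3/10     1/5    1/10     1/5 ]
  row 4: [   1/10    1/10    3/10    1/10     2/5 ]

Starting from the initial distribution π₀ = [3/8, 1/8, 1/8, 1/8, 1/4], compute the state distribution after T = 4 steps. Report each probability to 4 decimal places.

t=0: π = [0.3750, 0.1250, 0.1250, 0.1250, 0.2500]
t=1: π = [0.1875, 0.1750, 0.1625, 0.1875, 0.2875]
t=2: π = [0.1875, 0.2050, 0.1775, 0.1550, 0.2750]
t=3: π = [0.1903, 0.2075, 0.1733, 0.1580, 0.2710]
t=4: π = [0.1902, 0.2078, 0.1734, 0.1588, 0.2698]

π = [0.1902, 0.2078, 0.1734, 0.1588, 0.2698]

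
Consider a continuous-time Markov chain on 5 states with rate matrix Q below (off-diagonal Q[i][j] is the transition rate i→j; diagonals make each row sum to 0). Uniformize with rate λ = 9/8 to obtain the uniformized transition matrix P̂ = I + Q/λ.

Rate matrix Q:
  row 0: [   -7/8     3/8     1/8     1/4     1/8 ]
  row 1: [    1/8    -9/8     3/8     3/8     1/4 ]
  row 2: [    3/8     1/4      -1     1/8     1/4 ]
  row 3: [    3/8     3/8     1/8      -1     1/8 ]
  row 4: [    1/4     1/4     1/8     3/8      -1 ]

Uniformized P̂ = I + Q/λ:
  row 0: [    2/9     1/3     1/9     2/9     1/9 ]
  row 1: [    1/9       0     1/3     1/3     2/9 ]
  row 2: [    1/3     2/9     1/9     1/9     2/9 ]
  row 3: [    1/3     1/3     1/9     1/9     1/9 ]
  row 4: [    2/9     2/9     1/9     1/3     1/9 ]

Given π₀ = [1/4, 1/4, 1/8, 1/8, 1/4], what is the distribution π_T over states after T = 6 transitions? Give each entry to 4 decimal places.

t=0: π = [0.2500, 0.2500, 0.1250, 0.1250, 0.2500]
t=1: π = [0.2222, 0.2083, 0.1667, 0.2500, 0.1528]
t=2: π = [0.2454, 0.2284, 0.1574, 0.2160, 0.1528]
t=3: π = [0.2383, 0.2227, 0.1619, 0.2231, 0.1540]
t=4: π = [0.2402, 0.2240, 0.1606, 0.2213, 0.1538]
t=5: π = [0.2398, 0.2237, 0.1609, 0.2218, 0.1538]
t=6: π = [0.2399, 0.2238, 0.1608, 0.2217, 0.1538]

π = [0.2399, 0.2238, 0.1608, 0.2217, 0.1538]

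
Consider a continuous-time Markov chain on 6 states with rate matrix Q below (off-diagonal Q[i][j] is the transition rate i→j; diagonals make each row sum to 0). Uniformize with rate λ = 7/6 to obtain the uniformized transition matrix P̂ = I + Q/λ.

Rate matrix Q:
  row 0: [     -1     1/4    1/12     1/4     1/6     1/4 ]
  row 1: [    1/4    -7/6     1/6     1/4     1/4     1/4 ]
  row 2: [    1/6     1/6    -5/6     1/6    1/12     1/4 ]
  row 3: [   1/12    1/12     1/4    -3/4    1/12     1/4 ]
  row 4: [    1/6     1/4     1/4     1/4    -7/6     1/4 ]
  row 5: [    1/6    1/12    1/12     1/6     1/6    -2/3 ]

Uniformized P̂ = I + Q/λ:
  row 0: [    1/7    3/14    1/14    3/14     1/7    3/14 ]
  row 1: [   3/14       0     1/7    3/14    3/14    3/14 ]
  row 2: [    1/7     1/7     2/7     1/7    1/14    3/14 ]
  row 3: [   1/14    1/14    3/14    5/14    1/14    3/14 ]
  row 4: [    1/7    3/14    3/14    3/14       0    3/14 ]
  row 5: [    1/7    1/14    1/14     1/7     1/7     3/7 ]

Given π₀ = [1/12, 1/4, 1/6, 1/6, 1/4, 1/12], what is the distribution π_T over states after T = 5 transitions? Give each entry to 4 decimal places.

t=0: π = [0.0833, 0.2500, 0.1667, 0.1667, 0.2500, 0.0833]
t=1: π = [0.1488, 0.1131, 0.1845, 0.2202, 0.1012, 0.2321]
t=2: π = [0.1352, 0.1122, 0.1650, 0.2160, 0.1076, 0.2640]
t=3: π = [0.1354, 0.1099, 0.1610, 0.2145, 0.1083, 0.2709]
t=4: π = [0.1354, 0.1099, 0.1599, 0.2141, 0.1084, 0.2723]
t=5: π = [0.1354, 0.1098, 0.1596, 0.2140, 0.1085, 0.2726]

π = [0.1354, 0.1098, 0.1596, 0.2140, 0.1085, 0.2726]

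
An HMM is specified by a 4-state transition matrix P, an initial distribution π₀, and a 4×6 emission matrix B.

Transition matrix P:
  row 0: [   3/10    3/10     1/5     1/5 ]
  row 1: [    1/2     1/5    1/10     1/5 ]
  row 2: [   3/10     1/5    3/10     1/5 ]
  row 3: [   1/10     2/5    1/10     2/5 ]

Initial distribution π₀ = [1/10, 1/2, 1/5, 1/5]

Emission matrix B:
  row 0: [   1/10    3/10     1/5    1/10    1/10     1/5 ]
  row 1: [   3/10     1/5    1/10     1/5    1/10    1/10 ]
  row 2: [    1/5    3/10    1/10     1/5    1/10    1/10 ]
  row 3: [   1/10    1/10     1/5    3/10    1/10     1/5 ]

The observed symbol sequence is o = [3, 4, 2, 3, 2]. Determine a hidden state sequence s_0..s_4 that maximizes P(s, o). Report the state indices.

t=0: δ = [1.000e-02, 1.000e-01, 4.000e-02, 6.000e-02]  (obs o_0=3)
t=1: δ = [5.000e-03, 2.400e-03, 1.200e-03, 2.400e-03]  ψ = [1, 3, 2, 3]  (obs o_1=4)
t=2: δ = [3.000e-04, 1.500e-04, 1.000e-04, 2.000e-04]  ψ = [0, 0, 0, 0]  (obs o_2=2)
t=3: δ = [9.000e-06, 1.800e-05, 1.200e-05, 2.400e-05]  ψ = [0, 0, 0, 3]  (obs o_3=3)
t=4: δ = [1.800e-06, 9.600e-07, 3.600e-07, 1.920e-06]  ψ = [1, 3, 2, 3]  (obs o_4=2)
backtrack: best end state = 3; path = [1, 0, 3, 3, 3]

path = [1, 0, 3, 3, 3]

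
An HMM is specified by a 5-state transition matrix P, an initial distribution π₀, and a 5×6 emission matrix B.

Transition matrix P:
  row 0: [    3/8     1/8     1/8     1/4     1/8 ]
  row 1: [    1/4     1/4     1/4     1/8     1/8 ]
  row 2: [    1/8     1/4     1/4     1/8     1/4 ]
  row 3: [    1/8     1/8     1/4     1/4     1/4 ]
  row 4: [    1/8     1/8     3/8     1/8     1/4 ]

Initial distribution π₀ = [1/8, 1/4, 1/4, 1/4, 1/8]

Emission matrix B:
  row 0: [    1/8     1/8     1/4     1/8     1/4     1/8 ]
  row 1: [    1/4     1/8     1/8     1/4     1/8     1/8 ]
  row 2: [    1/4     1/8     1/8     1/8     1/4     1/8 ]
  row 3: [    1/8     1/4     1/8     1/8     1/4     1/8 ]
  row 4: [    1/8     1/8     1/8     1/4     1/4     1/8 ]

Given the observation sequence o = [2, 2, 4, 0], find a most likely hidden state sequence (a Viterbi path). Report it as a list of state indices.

t=0: δ = [3.125e-02, 3.125e-02, 3.125e-02, 3.125e-02, 1.562e-02]  (obs o_0=2)
t=1: δ = [2.930e-03, 9.766e-04, 9.766e-04, 9.766e-04, 9.766e-04]  ψ = [0, 1, 1, 0, 2]  (obs o_1=2)
t=2: δ = [2.747e-04, 4.578e-05, 9.155e-05, 1.831e-04, 9.155e-05]  ψ = [0, 0, 0, 0, 0]  (obs o_2=4)
t=3: δ = [1.287e-05, 8.583e-06, 1.144e-05, 8.583e-06, 5.722e-06]  ψ = [0, 0, 3, 0, 3]  (obs o_3=0)
backtrack: best end state = 0; path = [0, 0, 0, 0]

path = [0, 0, 0, 0]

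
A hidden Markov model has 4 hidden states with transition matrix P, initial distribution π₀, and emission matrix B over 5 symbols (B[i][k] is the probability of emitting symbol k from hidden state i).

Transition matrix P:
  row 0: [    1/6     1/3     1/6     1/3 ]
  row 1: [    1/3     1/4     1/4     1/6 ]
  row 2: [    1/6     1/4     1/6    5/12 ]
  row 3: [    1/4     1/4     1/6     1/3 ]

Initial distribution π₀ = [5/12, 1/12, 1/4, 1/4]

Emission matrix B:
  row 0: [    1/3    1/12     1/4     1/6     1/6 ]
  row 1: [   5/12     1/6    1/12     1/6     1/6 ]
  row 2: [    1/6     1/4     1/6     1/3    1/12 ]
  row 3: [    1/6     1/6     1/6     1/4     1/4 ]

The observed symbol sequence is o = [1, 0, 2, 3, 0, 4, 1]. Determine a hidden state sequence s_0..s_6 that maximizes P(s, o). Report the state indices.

path = [2, 1, 0, 3, 0, 3, 3]

t=0: δ = [3.472e-02, 1.389e-02, 6.250e-02, 4.167e-02]  (obs o_0=1)
t=1: δ = [3.472e-03, 6.510e-03, 1.736e-03, 4.340e-03]  ψ = [2, 2, 2, 2]  (obs o_1=0)
t=2: δ = [5.425e-04, 1.356e-04, 2.713e-04, 2.411e-04]  ψ = [1, 1, 1, 3]  (obs o_2=2)
t=3: δ = [1.507e-05, 3.014e-05, 3.014e-05, 4.521e-05]  ψ = [0, 0, 0, 0]  (obs o_3=3)
t=4: δ = [3.768e-06, 4.710e-06, 1.256e-06, 2.512e-06]  ψ = [3, 3, 1, 3]  (obs o_4=0)
t=5: δ = [2.616e-07, 2.093e-07, 9.811e-08, 3.140e-07]  ψ = [1, 0, 1, 0]  (obs o_5=4)
t=6: δ = [6.541e-09, 1.454e-08, 1.308e-08, 1.744e-08]  ψ = [3, 0, 1, 3]  (obs o_6=1)
backtrack: best end state = 3; path = [2, 1, 0, 3, 0, 3, 3]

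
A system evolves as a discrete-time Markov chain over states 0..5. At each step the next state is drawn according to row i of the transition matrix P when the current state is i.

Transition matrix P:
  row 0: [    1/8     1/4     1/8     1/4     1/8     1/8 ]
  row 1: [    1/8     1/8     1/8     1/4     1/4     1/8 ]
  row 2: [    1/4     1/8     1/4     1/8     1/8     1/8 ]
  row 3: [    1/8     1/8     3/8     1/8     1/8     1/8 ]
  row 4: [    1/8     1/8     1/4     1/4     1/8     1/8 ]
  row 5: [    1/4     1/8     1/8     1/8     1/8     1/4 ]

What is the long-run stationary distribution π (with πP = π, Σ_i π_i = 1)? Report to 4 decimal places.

π = [0.1698, 0.1462, 0.2154, 0.1824, 0.1433, 0.1429]

Balance equations π_j = Σ_i π_i·P[i][j]:
  π_0 = 1/8·π_0 + 1/8·π_1 + 1/4·π_2 + 1/8·π_3 + 1/8·π_4 + 1/4·π_5
  π_1 = 1/4·π_0 + 1/8·π_1 + 1/8·π_2 + 1/8·π_3 + 1/8·π_4 + 1/8·π_5
  π_2 = 1/8·π_0 + 1/8·π_1 + 1/4·π_2 + 3/8·π_3 + 1/4·π_4 + 1/8·π_5
  π_3 = 1/4·π_0 + 1/4·π_1 + 1/8·π_2 + 1/8·π_3 + 1/4·π_4 + 1/8·π_5
  π_4 = 1/8·π_0 + 1/4·π_1 + 1/8·π_2 + 1/8·π_3 + 1/8·π_4 + 1/8·π_5
  normalize: π_0 + π_1 + π_2 + π_3 + π_4 + π_5 = 1
Solving the linear system gives exactly π = [807/4753, 695/4753, 1024/4753, 867/4753, 681/4753, 1/7].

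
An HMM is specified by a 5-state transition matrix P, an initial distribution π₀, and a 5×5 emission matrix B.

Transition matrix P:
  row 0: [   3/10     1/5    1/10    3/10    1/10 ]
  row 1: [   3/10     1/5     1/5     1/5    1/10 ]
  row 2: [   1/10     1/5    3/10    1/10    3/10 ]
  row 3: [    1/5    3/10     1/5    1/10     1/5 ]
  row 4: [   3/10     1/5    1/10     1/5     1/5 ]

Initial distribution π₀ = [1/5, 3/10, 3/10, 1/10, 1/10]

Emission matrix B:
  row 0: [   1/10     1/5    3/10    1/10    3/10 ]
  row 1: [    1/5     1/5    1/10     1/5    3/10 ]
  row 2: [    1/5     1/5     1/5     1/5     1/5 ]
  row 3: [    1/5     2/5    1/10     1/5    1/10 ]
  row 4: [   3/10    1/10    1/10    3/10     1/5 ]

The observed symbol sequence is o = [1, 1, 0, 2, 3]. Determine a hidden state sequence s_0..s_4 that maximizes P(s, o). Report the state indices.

t=0: δ = [4.000e-02, 6.000e-02, 6.000e-02, 4.000e-02, 1.000e-02]  (obs o_0=1)
t=1: δ = [3.600e-03, 2.400e-03, 3.600e-03, 4.800e-03, 1.800e-03]  ψ = [1, 1, 2, 0, 2]  (obs o_1=1)
t=2: δ = [1.080e-04, 2.880e-04, 2.160e-04, 2.160e-04, 3.240e-04]  ψ = [0, 3, 2, 0, 2]  (obs o_2=0)
t=3: δ = [2.916e-05, 6.480e-06, 1.296e-05, 6.480e-06, 6.480e-06]  ψ = [4, 3, 2, 4, 2]  (obs o_3=2)
t=4: δ = [8.748e-07, 1.166e-06, 7.776e-07, 1.750e-06, 1.166e-06]  ψ = [0, 0, 2, 0, 2]  (obs o_4=3)
backtrack: best end state = 3; path = [2, 2, 4, 0, 3]

path = [2, 2, 4, 0, 3]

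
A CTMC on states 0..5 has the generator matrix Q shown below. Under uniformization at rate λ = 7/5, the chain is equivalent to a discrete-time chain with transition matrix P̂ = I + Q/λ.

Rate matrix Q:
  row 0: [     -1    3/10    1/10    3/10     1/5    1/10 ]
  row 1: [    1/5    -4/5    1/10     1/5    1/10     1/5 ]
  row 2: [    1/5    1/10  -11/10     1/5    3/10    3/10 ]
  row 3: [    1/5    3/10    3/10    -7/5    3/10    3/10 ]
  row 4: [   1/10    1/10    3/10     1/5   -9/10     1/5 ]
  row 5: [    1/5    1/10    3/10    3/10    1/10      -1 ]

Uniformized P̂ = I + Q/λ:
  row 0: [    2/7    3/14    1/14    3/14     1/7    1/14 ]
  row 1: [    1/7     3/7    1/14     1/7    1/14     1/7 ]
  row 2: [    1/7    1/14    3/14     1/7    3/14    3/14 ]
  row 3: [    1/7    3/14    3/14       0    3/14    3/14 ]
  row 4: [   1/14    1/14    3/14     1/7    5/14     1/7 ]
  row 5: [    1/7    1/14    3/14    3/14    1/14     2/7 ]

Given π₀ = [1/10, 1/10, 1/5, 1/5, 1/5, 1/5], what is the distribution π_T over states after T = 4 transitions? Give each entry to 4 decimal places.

t=0: π = [0.1000, 0.1000, 0.2000, 0.2000, 0.2000, 0.2000]
t=1: π = [0.1429, 0.1500, 0.1857, 0.1357, 0.1929, 0.1929]
t=2: π = [0.1495, 0.1648, 0.1724, 0.1474, 0.1827, 0.1832]
t=3: π = [0.1512, 0.1727, 0.1694, 0.1456, 0.1800, 0.1812]
t=4: π = [0.1516, 0.1755, 0.1680, 0.1458, 0.1786, 0.1804]

π = [0.1516, 0.1755, 0.1680, 0.1458, 0.1786, 0.1804]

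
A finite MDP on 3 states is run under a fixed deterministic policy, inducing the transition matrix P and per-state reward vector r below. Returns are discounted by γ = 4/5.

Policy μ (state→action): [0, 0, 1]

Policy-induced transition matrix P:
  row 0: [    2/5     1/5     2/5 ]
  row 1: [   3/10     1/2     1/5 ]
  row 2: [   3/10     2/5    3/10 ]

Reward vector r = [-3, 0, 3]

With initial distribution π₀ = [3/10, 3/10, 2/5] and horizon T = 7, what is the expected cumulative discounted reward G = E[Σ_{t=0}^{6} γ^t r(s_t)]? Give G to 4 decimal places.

G = -0.0111

t=0: π = [0.3000, 0.3000, 0.4000], E[r] = 0.3000, γ^t·E[r] = 0.300000, running G = 0.300000
t=1: π = [0.3300, 0.3700, 0.3000], E[r] = -0.0900, γ^t·E[r] = -0.072000, running G = 0.228000
t=2: π = [0.3330, 0.3710, 0.2960], E[r] = -0.1110, γ^t·E[r] = -0.071040, running G = 0.156960
t=3: π = [0.3333, 0.3705, 0.2962], E[r] = -0.1113, γ^t·E[r] = -0.056986, running G = 0.099974
t=4: π = [0.3333, 0.3704, 0.2963], E[r] = -0.1112, γ^t·E[r] = -0.045527, running G = 0.054447
t=5: π = [0.3333, 0.3704, 0.2963], E[r] = -0.1111, γ^t·E[r] = -0.036411, running G = 0.018037
t=6: π = [0.3333, 0.3704, 0.2963], E[r] = -0.1111, γ^t·E[r] = -0.029127, running G = -0.011091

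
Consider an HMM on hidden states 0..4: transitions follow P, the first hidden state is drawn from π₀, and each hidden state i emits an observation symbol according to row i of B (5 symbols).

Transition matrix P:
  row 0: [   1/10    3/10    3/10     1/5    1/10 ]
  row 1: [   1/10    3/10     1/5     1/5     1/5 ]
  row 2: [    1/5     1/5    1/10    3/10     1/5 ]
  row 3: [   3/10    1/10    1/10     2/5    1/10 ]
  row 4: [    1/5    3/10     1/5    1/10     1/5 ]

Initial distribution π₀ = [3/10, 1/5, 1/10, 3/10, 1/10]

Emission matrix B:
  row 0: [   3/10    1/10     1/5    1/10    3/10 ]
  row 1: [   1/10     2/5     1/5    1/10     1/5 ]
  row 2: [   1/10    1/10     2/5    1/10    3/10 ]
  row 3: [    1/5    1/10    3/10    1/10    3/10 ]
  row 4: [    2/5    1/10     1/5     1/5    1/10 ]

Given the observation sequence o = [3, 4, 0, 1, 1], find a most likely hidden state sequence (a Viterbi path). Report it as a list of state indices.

path = [3, 3, 0, 1, 1]

t=0: δ = [3.000e-02, 2.000e-02, 1.000e-02, 3.000e-02, 2.000e-02]  (obs o_0=3)
t=1: δ = [2.700e-03, 1.800e-03, 2.700e-03, 3.600e-03, 4.000e-04]  ψ = [3, 0, 0, 3, 1]  (obs o_1=4)
t=2: δ = [3.240e-04, 8.100e-05, 8.100e-05, 2.880e-04, 2.160e-04]  ψ = [3, 0, 0, 3, 2]  (obs o_2=0)
t=3: δ = [8.640e-06, 3.888e-05, 9.720e-06, 1.152e-05, 4.320e-06]  ψ = [3, 0, 0, 3, 4]  (obs o_3=1)
t=4: δ = [3.888e-07, 4.666e-06, 7.776e-07, 7.776e-07, 7.776e-07]  ψ = [1, 1, 1, 1, 1]  (obs o_4=1)
backtrack: best end state = 1; path = [3, 3, 0, 1, 1]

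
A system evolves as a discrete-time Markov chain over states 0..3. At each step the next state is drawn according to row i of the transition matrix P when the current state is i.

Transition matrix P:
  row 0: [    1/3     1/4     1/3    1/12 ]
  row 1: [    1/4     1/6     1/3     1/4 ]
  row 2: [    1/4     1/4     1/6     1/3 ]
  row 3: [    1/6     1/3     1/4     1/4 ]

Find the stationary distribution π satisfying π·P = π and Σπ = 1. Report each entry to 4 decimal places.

π = [0.2518, 0.2485, 0.2693, 0.2305]

Balance equations π_j = Σ_i π_i·P[i][j]:
  π_0 = 1/3·π_0 + 1/4·π_1 + 1/4·π_2 + 1/6·π_3
  π_1 = 1/4·π_0 + 1/6·π_1 + 1/4·π_2 + 1/3·π_3
  π_2 = 1/3·π_0 + 1/3·π_1 + 1/6·π_2 + 1/4·π_3
  normalize: π_0 + π_1 + π_2 + π_3 = 1
Solving the linear system gives exactly π = [461/1831, 455/1831, 493/1831, 422/1831].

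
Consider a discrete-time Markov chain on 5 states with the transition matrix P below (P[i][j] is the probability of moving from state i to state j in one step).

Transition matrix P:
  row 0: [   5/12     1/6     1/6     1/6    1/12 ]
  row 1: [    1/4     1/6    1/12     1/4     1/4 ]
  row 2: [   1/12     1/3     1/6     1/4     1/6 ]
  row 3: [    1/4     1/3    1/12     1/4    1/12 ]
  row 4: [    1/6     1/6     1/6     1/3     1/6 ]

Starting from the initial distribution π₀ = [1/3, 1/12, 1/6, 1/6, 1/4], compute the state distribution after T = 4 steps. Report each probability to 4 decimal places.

t=0: π = [0.3333, 0.0833, 0.1667, 0.1667, 0.2500]
t=1: π = [0.2569, 0.2222, 0.1458, 0.2431, 0.1319]
t=2: π = [0.2575, 0.2315, 0.1279, 0.2396, 0.1435]
t=3: π = [0.2596, 0.2279, 0.1274, 0.2405, 0.1445]
t=4: π = [0.2600, 0.2280, 0.1276, 0.2404, 0.1440]

π = [0.2600, 0.2280, 0.1276, 0.2404, 0.1440]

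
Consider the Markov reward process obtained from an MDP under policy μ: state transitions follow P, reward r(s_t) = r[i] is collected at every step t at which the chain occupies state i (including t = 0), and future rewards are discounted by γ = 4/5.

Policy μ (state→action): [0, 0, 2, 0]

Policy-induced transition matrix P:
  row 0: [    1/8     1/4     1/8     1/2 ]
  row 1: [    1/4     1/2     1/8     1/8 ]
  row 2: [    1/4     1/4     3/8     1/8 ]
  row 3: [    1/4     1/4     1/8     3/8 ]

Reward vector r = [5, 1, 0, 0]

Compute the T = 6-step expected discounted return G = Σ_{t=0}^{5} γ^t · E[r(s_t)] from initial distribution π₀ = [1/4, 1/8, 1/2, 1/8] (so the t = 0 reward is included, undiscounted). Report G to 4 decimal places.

G = 5.1948

t=0: π = [0.2500, 0.1250, 0.5000, 0.1250], E[r] = 1.3750, γ^t·E[r] = 1.375000, running G = 1.375000
t=1: π = [0.2188, 0.2813, 0.2500, 0.2500], E[r] = 1.3750, γ^t·E[r] = 1.100000, running G = 2.475000
t=2: π = [0.2227, 0.3203, 0.1875, 0.2695], E[r] = 1.4336, γ^t·E[r] = 0.917500, running G = 3.392500
t=3: π = [0.2222, 0.3301, 0.1719, 0.2759], E[r] = 1.4409, γ^t·E[r] = 0.737750, running G = 4.130250
t=4: π = [0.2222, 0.3325, 0.1680, 0.2773], E[r] = 1.4437, γ^t·E[r] = 0.591325, running G = 4.721575
t=5: π = [0.2222, 0.3331, 0.1670, 0.2777], E[r] = 1.4442, γ^t·E[r] = 0.473248, running G = 5.194823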